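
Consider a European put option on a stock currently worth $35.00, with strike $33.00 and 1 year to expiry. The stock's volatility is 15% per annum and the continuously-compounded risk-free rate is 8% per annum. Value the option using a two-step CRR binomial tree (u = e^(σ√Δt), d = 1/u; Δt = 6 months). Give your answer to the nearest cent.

CRR parameters: u = e^(σ√Δt) = e^(0.15·√0.5) = 1.1119, d = 1/u = 0.8994
Per-period rate: rΔt = 0.08·0.5 = 0.04, so R = e^0.04 = 1.0408
Risk-neutral probability p = (e^0.04 − 0.8994)/(1.1119 − 0.8994) = 0.1414/0.2125 = 0.6655
Terminal stock prices: S_uu = 43.27, S_ud = 35, S_dd = 28.31
Terminal payoffs (K − S): max(-10.27, 0) = 0, max(-2, 0) = 0, max(4.69, 0) = 4.69
Node u (S = 38.92): V_u = e^(−0.04)·[0.6655·0.0000 + 0.3345·0.0000] = 0.0000
Node d (S = 31.48): V_d = e^(−0.04)·[0.6655·0.0000 + 0.3345·4.6900] = 1.5071
Node 0 (S = 35): V_0 = e^(−0.04)·[0.6655·0.0000 + 0.3345·1.5071] = 0.4843

$0.48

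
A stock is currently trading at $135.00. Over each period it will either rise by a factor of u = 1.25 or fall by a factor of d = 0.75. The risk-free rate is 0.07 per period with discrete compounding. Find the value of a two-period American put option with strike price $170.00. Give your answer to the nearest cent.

Risk-neutral probability p = (1 + 0.07 − 0.75)/(1.25 − 0.75) = 0.3200/0.5000 = 0.6400
Terminal stock prices: S_uu = 210.9, S_ud = 126.6, S_dd = 75.94
Terminal payoffs (K − S): max(-40.94, 0) = 0, max(43.44, 0) = 43.44, max(94.06, 0) = 94.06
Node u (S = 168.8): continuation = 1/1.07·[0.6400·0.0000 + 0.3600·43.4375] = 14.6145; exercise value = 1.2500 ≤ continuation, so V_u = 14.6145
Node d (S = 101.2): continuation = 1/1.07·[0.6400·43.4375 + 0.3600·94.0625] = 57.6285; exercise value = 68.7500 > continuation, so V_d = 68.7500 (exercise)
Node 0 (S = 135): continuation = 1/1.07·[0.6400·14.6145 + 0.3600·68.7500] = 31.8722; exercise value = 35.0000 > continuation, so V_0 = 35.0000 (exercise)

$35.00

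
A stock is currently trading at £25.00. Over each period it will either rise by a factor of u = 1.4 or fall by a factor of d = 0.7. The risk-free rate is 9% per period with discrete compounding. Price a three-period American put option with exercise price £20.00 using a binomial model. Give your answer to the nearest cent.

Risk-neutral probability p = (1 + 0.09 − 0.7)/(1.4 − 0.7) = 0.3900/0.7000 = 0.5571
Terminal stock prices: S_uuu = 68.6, S_uud = 34.3, S_udd = 17.15, S_ddd = 8.575
Terminal payoffs (K − S): max(-48.6, 0) = 0, max(-14.3, 0) = 0, max(2.85, 0) = 2.85, max(11.43, 0) = 11.43
Node uu (S = 49): continuation = 1/1.09·[0.5571·0.0000 + 0.4429·0.0000] = 0.0000; exercise value = 0.0000 ≤ continuation, so V_uu = 0.0000
Node ud (S = 24.5): continuation = 1/1.09·[0.5571·0.0000 + 0.4429·2.8500] = 1.1579; exercise value = 0.0000 ≤ continuation, so V_ud = 1.1579
Node dd (S = 12.25): continuation = 1/1.09·[0.5571·2.8500 + 0.4429·11.4250] = 6.0986; exercise value = 7.7500 > continuation, so V_dd = 7.7500 (exercise)
Node u (S = 35): continuation = 1/1.09·[0.5571·0.0000 + 0.4429·1.1579] = 0.4705; exercise value = 0.0000 ≤ continuation, so V_u = 0.4705
Node d (S = 17.5): continuation = 1/1.09·[0.5571·1.1579 + 0.4429·7.7500] = 3.7406; exercise value = 2.5000 ≤ continuation, so V_d = 3.7406
Node 0 (S = 25): continuation = 1/1.09·[0.5571·0.4705 + 0.4429·3.7406] = 1.7602; exercise value = 0.0000 ≤ continuation, so V_0 = 1.7602

£1.76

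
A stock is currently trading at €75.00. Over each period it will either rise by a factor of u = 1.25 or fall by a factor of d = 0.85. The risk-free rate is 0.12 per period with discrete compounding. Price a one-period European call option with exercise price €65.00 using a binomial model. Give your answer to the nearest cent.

Risk-neutral probability p = (1 + 0.12 − 0.85)/(1.25 − 0.85) = 0.2700/0.4000 = 0.6750
Terminal stock prices: S_u = 93.75, S_d = 63.75
Terminal payoffs (S − K): max(28.75, 0) = 28.75, max(-1.25, 0) = 0
Node 0 (S = 75): V_0 = 1/1.12·[0.6750·28.7500 + 0.3250·0.0000] = 17.3270

€17.33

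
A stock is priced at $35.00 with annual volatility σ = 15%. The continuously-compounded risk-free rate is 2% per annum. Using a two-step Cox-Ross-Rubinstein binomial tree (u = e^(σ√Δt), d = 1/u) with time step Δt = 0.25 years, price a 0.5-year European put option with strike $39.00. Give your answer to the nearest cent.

CRR parameters: u = e^(σ√Δt) = e^(0.15·√0.25) = 1.0779, d = 1/u = 0.9277
Per-period rate: rΔt = 0.02·0.25 = 0.005, so R = e^0.005 = 1.0050
Risk-neutral probability p = (e^0.005 − 0.9277)/(1.0779 − 0.9277) = 0.0773/0.1501 = 0.5146
Terminal stock prices: S_uu = 40.66, S_ud = 35, S_dd = 30.12
Terminal payoffs (K − S): max(-1.664, 0) = 0, max(4, 0) = 4, max(8.875, 0) = 8.875
Node u (S = 37.73): V_u = e^(−0.005)·[0.5146·0.0000 + 0.4854·4.0000] = 1.9317
Node d (S = 32.47): V_d = e^(−0.005)·[0.5146·4.0000 + 0.4854·8.8752] = 6.3345
Node 0 (S = 35): V_0 = e^(−0.005)·[0.5146·1.9317 + 0.4854·6.3345] = 4.0483

$4.05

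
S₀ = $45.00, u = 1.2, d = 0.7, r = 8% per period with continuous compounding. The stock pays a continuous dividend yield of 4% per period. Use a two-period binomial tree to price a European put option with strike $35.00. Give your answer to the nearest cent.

$1.12

Per-period risk-free factor R = e^0.08 = 1.0833; dividend-adjusted growth = e^(0.08−0.04) = 1.0408.
Risk-neutral probability p = (1.0408 − 0.7)/(1.2 − 0.7) = 0.3408/0.5000 = 0.6816
Terminal stock prices: S_uu = 64.8, S_ud = 37.8, S_dd = 22.05
Terminal payoffs (K − S): max(-29.8, 0) = 0, max(-2.8, 0) = 0, max(12.95, 0) = 12.95
Node u (S = 54): V_u = e^(−0.08)·[0.6816·0.0000 + 0.3184·0.0000] = 0.0000
Node d (S = 31.5): V_d = e^(−0.08)·[0.6816·0.0000 + 0.3184·12.9500] = 3.8060
Node 0 (S = 45): V_0 = e^(−0.08)·[0.6816·0.0000 + 0.3184·3.8060] = 1.1186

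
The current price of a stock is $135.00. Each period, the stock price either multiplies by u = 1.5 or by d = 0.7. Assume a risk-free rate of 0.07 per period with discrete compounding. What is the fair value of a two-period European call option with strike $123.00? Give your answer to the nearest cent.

Risk-neutral probability p = (1 + 0.07 − 0.7)/(1.5 − 0.7) = 0.3700/0.8000 = 0.4625
Terminal stock prices: S_uu = 303.8, S_ud = 141.8, S_dd = 66.15
Terminal payoffs (S − K): max(180.8, 0) = 180.8, max(18.75, 0) = 18.75, max(-56.85, 0) = 0
Node u (S = 202.5): V_u = 1/1.07·[0.4625·180.7500 + 0.5375·18.7500] = 87.5467
Node d (S = 94.5): V_d = 1/1.07·[0.4625·18.7500 + 0.5375·0.0000] = 8.1046
Node 0 (S = 135): V_0 = 1/1.07·[0.4625·87.5467 + 0.5375·8.1046] = 41.9127

$41.91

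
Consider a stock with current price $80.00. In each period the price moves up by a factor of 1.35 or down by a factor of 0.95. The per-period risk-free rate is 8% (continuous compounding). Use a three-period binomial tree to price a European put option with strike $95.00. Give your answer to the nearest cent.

$6.16

Risk-neutral probability p = (e^0.08 − 0.95)/(1.35 − 0.95) = 0.1333/0.4000 = 0.3332
Terminal stock prices: S_uuu = 196.8, S_uud = 138.5, S_udd = 97.47, S_ddd = 68.59
Terminal payoffs (K − S): max(-101.8, 0) = 0, max(-43.51, 0) = 0, max(-2.47, 0) = 0, max(26.41, 0) = 26.41
Node uu (S = 145.8): V_uu = e^(−0.08)·[0.3332·0.0000 + 0.6668·0.0000] = 0.0000
Node ud (S = 102.6): V_ud = e^(−0.08)·[0.3332·0.0000 + 0.6668·0.0000] = 0.0000
Node dd (S = 72.2): V_dd = e^(−0.08)·[0.3332·0.0000 + 0.6668·26.4100] = 16.2558
Node u (S = 108): V_u = e^(−0.08)·[0.3332·0.0000 + 0.6668·0.0000] = 0.0000
Node d (S = 76): V_d = e^(−0.08)·[0.3332·0.0000 + 0.6668·16.2558] = 10.0057
Node 0 (S = 80): V_0 = e^(−0.08)·[0.3332·0.0000 + 0.6668·10.0057] = 6.1587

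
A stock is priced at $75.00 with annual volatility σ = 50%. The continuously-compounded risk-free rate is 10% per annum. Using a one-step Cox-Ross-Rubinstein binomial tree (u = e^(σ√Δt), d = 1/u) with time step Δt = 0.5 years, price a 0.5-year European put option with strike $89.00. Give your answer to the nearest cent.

$17.85

CRR parameters: u = e^(σ√Δt) = e^(0.5·√0.5) = 1.4241, d = 1/u = 0.7022
Per-period rate: rΔt = 0.1·0.5 = 0.05, so R = e^0.05 = 1.0513
Risk-neutral probability p = (e^0.05 − 0.7022)/(1.4241 − 0.7022) = 0.3491/0.7219 = 0.4835
Terminal stock prices: S_u = 106.8, S_d = 52.66
Terminal payoffs (K − S): max(-17.81, 0) = 0, max(36.34, 0) = 36.34
Node 0 (S = 75): V_0 = e^(−0.05)·[0.4835·0.0000 + 0.5165·36.3359] = 17.8508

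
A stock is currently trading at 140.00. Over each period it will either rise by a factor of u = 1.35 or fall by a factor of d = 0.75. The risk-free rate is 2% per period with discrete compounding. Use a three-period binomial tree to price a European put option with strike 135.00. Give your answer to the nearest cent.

Risk-neutral probability p = (1 + 0.02 − 0.75)/(1.35 − 0.75) = 0.2700/0.6000 = 0.4500
Terminal stock prices: S_uuu = 344.5, S_uud = 191.4, S_udd = 106.3, S_ddd = 59.06
Terminal payoffs (K − S): max(-209.5, 0) = 0, max(-56.36, 0) = 0, max(28.69, 0) = 28.69, max(75.94, 0) = 75.94
Node uu (S = 255.2): V_uu = 1/1.02·[0.4500·0.0000 + 0.5500·0.0000] = 0.0000
Node ud (S = 141.8): V_ud = 1/1.02·[0.4500·0.0000 + 0.5500·28.6875] = 15.4688
Node dd (S = 78.75): V_dd = 1/1.02·[0.4500·28.6875 + 0.5500·75.9375] = 53.6029
Node u (S = 189): V_u = 1/1.02·[0.4500·0.0000 + 0.5500·15.4688] = 8.3410
Node d (S = 105): V_d = 1/1.02·[0.4500·15.4688 + 0.5500·53.6029] = 35.7280
Node 0 (S = 140): V_0 = 1/1.02·[0.4500·8.3410 + 0.5500·35.7280] = 22.9449

22.94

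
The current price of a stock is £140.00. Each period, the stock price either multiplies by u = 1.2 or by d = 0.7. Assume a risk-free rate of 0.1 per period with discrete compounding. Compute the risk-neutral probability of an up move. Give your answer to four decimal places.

p = 0.8000

Risk-neutral probability p = (1 + 0.1 − 0.7)/(1.2 − 0.7) = 0.4000/0.5000 = 0.8000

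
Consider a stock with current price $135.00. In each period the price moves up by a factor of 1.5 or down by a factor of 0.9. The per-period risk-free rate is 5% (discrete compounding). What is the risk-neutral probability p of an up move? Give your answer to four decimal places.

p = 0.2500

Risk-neutral probability p = (1 + 0.05 − 0.9)/(1.5 − 0.9) = 0.1500/0.6000 = 0.2500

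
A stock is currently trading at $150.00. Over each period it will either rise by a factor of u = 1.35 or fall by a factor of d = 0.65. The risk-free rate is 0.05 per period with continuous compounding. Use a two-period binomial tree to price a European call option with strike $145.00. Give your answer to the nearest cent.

$38.17

Risk-neutral probability p = (e^0.05 − 0.65)/(1.35 − 0.65) = 0.4013/0.7000 = 0.5732
Terminal stock prices: S_uu = 273.4, S_ud = 131.6, S_dd = 63.38
Terminal payoffs (S − K): max(128.4, 0) = 128.4, max(-13.38, 0) = 0, max(-81.62, 0) = 0
Node u (S = 202.5): V_u = e^(−0.05)·[0.5732·128.3750 + 0.4268·0.0000] = 70.0012
Node d (S = 97.5): V_d = e^(−0.05)·[0.5732·0.0000 + 0.4268·0.0000] = 0.0000
Node 0 (S = 150): V_0 = e^(−0.05)·[0.5732·70.0012 + 0.4268·0.0000] = 38.1707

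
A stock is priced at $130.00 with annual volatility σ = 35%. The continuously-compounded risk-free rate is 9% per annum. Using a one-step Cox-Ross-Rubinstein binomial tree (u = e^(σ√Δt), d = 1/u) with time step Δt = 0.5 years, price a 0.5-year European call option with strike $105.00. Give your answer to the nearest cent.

CRR parameters: u = e^(σ√Δt) = e^(0.35·√0.5) = 1.2808, d = 1/u = 0.7808
Per-period rate: rΔt = 0.09·0.5 = 0.045, so R = e^0.045 = 1.0460
Risk-neutral probability p = (e^0.045 − 0.7808)/(1.2808 − 0.7808) = 0.2653/0.5000 = 0.5305
Terminal stock prices: S_u = 166.5, S_d = 101.5
Terminal payoffs (S − K): max(61.5, 0) = 61.5, max(-3.501, 0) = 0
Node 0 (S = 130): V_0 = e^(−0.045)·[0.5305·61.5044 + 0.4695·0.0000] = 31.1918

$31.19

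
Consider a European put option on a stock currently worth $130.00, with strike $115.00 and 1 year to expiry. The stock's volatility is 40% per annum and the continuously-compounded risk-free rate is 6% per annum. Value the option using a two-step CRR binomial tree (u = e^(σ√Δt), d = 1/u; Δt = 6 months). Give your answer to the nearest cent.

CRR parameters: u = e^(σ√Δt) = e^(0.4·√0.5) = 1.3269, d = 1/u = 0.7536
Per-period rate: rΔt = 0.06·0.5 = 0.03, so R = e^0.03 = 1.0305
Risk-neutral probability p = (e^0.03 − 0.7536)/(1.3269 − 0.7536) = 0.2768/0.5733 = 0.4829
Terminal stock prices: S_uu = 228.9, S_ud = 130, S_dd = 73.84
Terminal payoffs (K − S): max(-113.9, 0) = 0, max(-15, 0) = 0, max(41.16, 0) = 41.16
Node u (S = 172.5): V_u = e^(−0.03)·[0.4829·0.0000 + 0.5171·0.0000] = 0.0000
Node d (S = 97.97): V_d = e^(−0.03)·[0.4829·0.0000 + 0.5171·41.1638] = 20.6574
Node 0 (S = 130): V_0 = e^(−0.03)·[0.4829·0.0000 + 0.5171·20.6574] = 10.3666

$10.37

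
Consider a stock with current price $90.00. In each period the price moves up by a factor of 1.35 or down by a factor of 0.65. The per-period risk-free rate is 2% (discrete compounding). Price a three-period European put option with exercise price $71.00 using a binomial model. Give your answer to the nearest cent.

Risk-neutral probability p = (1 + 0.02 − 0.65)/(1.35 − 0.65) = 0.3700/0.7000 = 0.5286
Terminal stock prices: S_uuu = 221.4, S_uud = 106.6, S_udd = 51.33, S_ddd = 24.72
Terminal payoffs (K − S): max(-150.4, 0) = 0, max(-35.62, 0) = 0, max(19.67, 0) = 19.67, max(46.28, 0) = 46.28
Node uu (S = 164): V_uu = 1/1.02·[0.5286·0.0000 + 0.4714·0.0000] = 0.0000
Node ud (S = 78.98): V_ud = 1/1.02·[0.5286·0.0000 + 0.4714·19.6662] = 9.0894
Node dd (S = 38.03): V_dd = 1/1.02·[0.5286·19.6662 + 0.4714·46.2837] = 31.5828
Node u (S = 121.5): V_u = 1/1.02·[0.5286·0.0000 + 0.4714·9.0894] = 4.2010
Node d (S = 58.5): V_d = 1/1.02·[0.5286·9.0894 + 0.4714·31.5828] = 19.3073
Node 0 (S = 90): V_0 = 1/1.02·[0.5286·4.2010 + 0.4714·19.3073] = 11.1005

$11.10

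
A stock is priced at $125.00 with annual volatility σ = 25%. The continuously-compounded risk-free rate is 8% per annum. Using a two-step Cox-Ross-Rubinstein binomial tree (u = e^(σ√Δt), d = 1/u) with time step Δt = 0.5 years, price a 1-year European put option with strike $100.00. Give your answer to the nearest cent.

CRR parameters: u = e^(σ√Δt) = e^(0.25·√0.5) = 1.1934, d = 1/u = 0.8380
Per-period rate: rΔt = 0.08·0.5 = 0.04, so R = e^0.04 = 1.0408
Risk-neutral probability p = (e^0.04 − 0.8380)/(1.1934 − 0.8380) = 0.2028/0.3554 = 0.5708
Terminal stock prices: S_uu = 178, S_ud = 125, S_dd = 87.77
Terminal payoffs (K − S): max(-78.01, 0) = 0, max(-25, 0) = 0, max(12.23, 0) = 12.23
Node u (S = 149.2): V_u = e^(−0.04)·[0.5708·0.0000 + 0.4292·0.0000] = 0.0000
Node d (S = 104.7): V_d = e^(−0.04)·[0.5708·0.0000 + 0.4292·12.2264] = 5.0424
Node 0 (S = 125): V_0 = e^(−0.04)·[0.5708·0.0000 + 0.4292·5.0424] = 2.0796

$2.08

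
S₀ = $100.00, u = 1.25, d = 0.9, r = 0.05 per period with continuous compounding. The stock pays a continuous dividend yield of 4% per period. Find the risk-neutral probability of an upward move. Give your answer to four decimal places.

p = 0.3144

Per-period risk-free factor R = e^0.05 = 1.0513; dividend-adjusted growth = e^(0.05−0.04) = 1.0101.
Risk-neutral probability p = (1.0101 − 0.9)/(1.25 − 0.9) = 0.1101/0.3500 = 0.3144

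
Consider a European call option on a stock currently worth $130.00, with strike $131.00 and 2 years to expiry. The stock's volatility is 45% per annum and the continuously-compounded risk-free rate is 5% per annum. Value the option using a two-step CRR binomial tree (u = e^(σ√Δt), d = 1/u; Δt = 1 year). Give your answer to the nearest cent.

CRR parameters: u = e^(σ√Δt) = e^(0.45·√1) = 1.5683, d = 1/u = 0.6376
Per-period rate: rΔt = 0.05·1 = 0.05, so R = e^0.05 = 1.0513
Risk-neutral probability p = (e^0.05 − 0.6376)/(1.5683 − 0.6376) = 0.4136/0.9307 = 0.4445
Terminal stock prices: S_uu = 319.7, S_ud = 130, S_dd = 52.85
Terminal payoffs (S − K): max(188.7, 0) = 188.7, max(-1, 0) = 0, max(-78.15, 0) = 0
Node u (S = 203.9): V_u = e^(−0.05)·[0.4445·188.7484 + 0.5555·0.0000] = 79.7980
Node d (S = 82.89): V_d = e^(−0.05)·[0.4445·0.0000 + 0.5555·0.0000] = 0.0000
Node 0 (S = 130): V_0 = e^(−0.05)·[0.4445·79.7980 + 0.5555·0.0000] = 33.7365

$33.74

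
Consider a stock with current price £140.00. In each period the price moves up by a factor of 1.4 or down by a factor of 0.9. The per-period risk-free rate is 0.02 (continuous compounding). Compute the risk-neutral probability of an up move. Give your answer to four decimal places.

p = 0.2404

Risk-neutral probability p = (e^0.02 − 0.9)/(1.4 − 0.9) = 0.1202/0.5000 = 0.2404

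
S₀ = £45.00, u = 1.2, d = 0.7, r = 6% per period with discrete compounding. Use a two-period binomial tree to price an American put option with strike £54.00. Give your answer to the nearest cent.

Risk-neutral probability p = (1 + 0.06 − 0.7)/(1.2 − 0.7) = 0.3600/0.5000 = 0.7200
Terminal stock prices: S_uu = 64.8, S_ud = 37.8, S_dd = 22.05
Terminal payoffs (K − S): max(-10.8, 0) = 0, max(16.2, 0) = 16.2, max(31.95, 0) = 31.95
Node u (S = 54): continuation = 1/1.06·[0.7200·0.0000 + 0.2800·16.2000] = 4.2792; exercise value = 0.0000 ≤ continuation, so V_u = 4.2792
Node d (S = 31.5): continuation = 1/1.06·[0.7200·16.2000 + 0.2800·31.9500] = 19.4434; exercise value = 22.5000 > continuation, so V_d = 22.5000 (exercise)
Node 0 (S = 45): continuation = 1/1.06·[0.7200·4.2792 + 0.2800·22.5000] = 8.8501; exercise value = 9.0000 > continuation, so V_0 = 9.0000 (exercise)

£9.00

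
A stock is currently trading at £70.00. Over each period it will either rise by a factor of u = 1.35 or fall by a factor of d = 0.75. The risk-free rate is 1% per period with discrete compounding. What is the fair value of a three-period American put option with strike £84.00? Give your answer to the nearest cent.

Risk-neutral probability p = (1 + 0.01 − 0.75)/(1.35 − 0.75) = 0.2600/0.6000 = 0.4333
Terminal stock prices: S_uuu = 172.2, S_uud = 95.68, S_udd = 53.16, S_ddd = 29.53
Terminal payoffs (K − S): max(-88.23, 0) = 0, max(-11.68, 0) = 0, max(30.84, 0) = 30.84, max(54.47, 0) = 54.47
Node uu (S = 127.6): continuation = 1/1.01·[0.4333·0.0000 + 0.5667·0.0000] = 0.0000; exercise value = 0.0000 ≤ continuation, so V_uu = 0.0000
Node ud (S = 70.88): continuation = 1/1.01·[0.4333·0.0000 + 0.5667·30.8438] = 17.3051; exercise value = 13.1250 ≤ continuation, so V_ud = 17.3051
Node dd (S = 39.38): continuation = 1/1.01·[0.4333·30.8438 + 0.5667·54.4688] = 43.7933; exercise value = 44.6250 > continuation, so V_dd = 44.6250 (exercise)
Node u (S = 94.5): continuation = 1/1.01·[0.4333·0.0000 + 0.5667·17.3051] = 9.7091; exercise value = 0.0000 ≤ continuation, so V_u = 9.7091
Node d (S = 52.5): continuation = 1/1.01·[0.4333·17.3051 + 0.5667·44.6250] = 32.4617; exercise value = 31.5000 ≤ continuation, so V_d = 32.4617
Node 0 (S = 70): continuation = 1/1.01·[0.4333·9.7091 + 0.5667·32.4617] = 22.3785; exercise value = 14.0000 ≤ continuation, so V_0 = 22.3785

£22.38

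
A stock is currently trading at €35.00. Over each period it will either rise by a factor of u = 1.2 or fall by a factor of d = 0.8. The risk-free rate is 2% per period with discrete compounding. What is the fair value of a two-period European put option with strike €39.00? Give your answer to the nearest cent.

€5.80

Risk-neutral probability p = (1 + 0.02 − 0.8)/(1.2 − 0.8) = 0.2200/0.4000 = 0.5500
Terminal stock prices: S_uu = 50.4, S_ud = 33.6, S_dd = 22.4
Terminal payoffs (K − S): max(-11.4, 0) = 0, max(5.4, 0) = 5.4, max(16.6, 0) = 16.6
Node u (S = 42): V_u = 1/1.02·[0.5500·0.0000 + 0.4500·5.4000] = 2.3824
Node d (S = 28): V_d = 1/1.02·[0.5500·5.4000 + 0.4500·16.6000] = 10.2353
Node 0 (S = 35): V_0 = 1/1.02·[0.5500·2.3824 + 0.4500·10.2353] = 5.8002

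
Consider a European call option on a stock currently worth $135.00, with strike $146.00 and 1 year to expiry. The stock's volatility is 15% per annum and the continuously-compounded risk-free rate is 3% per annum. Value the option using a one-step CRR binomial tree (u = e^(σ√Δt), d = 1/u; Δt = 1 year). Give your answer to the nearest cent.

$5.93

CRR parameters: u = e^(σ√Δt) = e^(0.15·√1) = 1.1618, d = 1/u = 0.8607
Per-period rate: rΔt = 0.03·1 = 0.03, so R = e^0.03 = 1.0305
Risk-neutral probability p = (e^0.03 − 0.8607)/(1.1618 − 0.8607) = 0.1697/0.3011 = 0.5637
Terminal stock prices: S_u = 156.8, S_d = 116.2
Terminal payoffs (S − K): max(10.85, 0) = 10.85, max(-29.8, 0) = 0
Node 0 (S = 135): V_0 = e^(−0.03)·[0.5637·10.8476 + 0.4363·0.0000] = 5.9341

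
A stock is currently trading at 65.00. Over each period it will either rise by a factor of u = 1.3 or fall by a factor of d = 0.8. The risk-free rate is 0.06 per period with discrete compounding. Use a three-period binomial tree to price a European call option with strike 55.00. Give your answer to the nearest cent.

Risk-neutral probability p = (1 + 0.06 − 0.8)/(1.3 − 0.8) = 0.2600/0.5000 = 0.5200
Terminal stock prices: S_uuu = 142.8, S_uud = 87.88, S_udd = 54.08, S_ddd = 33.28
Terminal payoffs (S − K): max(87.81, 0) = 87.81, max(32.88, 0) = 32.88, max(-0.92, 0) = 0, max(-21.72, 0) = 0
Node uu (S = 109.9): V_uu = 1/1.06·[0.5200·87.8050 + 0.4800·32.8800] = 57.9632
Node ud (S = 67.6): V_ud = 1/1.06·[0.5200·32.8800 + 0.4800·0.0000] = 16.1298
Node dd (S = 41.6): V_dd = 1/1.06·[0.5200·0.0000 + 0.4800·0.0000] = 0.0000
Node u (S = 84.5): V_u = 1/1.06·[0.5200·57.9632 + 0.4800·16.1298] = 35.7388
Node d (S = 52): V_d = 1/1.06·[0.5200·16.1298 + 0.4800·0.0000] = 7.9127
Node 0 (S = 65): V_0 = 1/1.06·[0.5200·35.7388 + 0.4800·7.9127] = 21.1154

21.12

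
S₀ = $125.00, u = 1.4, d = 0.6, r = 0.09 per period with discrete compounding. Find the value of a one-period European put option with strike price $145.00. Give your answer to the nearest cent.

Risk-neutral probability p = (1 + 0.09 − 0.6)/(1.4 − 0.6) = 0.4900/0.8000 = 0.6125
Terminal stock prices: S_u = 175, S_d = 75
Terminal payoffs (K − S): max(-30, 0) = 0, max(70, 0) = 70
Node 0 (S = 125): V_0 = 1/1.09·[0.6125·0.0000 + 0.3875·70.0000] = 24.8853

$24.89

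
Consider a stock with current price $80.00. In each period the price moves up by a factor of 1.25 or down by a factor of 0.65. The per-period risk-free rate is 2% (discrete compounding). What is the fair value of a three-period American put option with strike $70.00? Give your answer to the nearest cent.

Risk-neutral probability p = (1 + 0.02 − 0.65)/(1.25 − 0.65) = 0.3700/0.6000 = 0.6167
Terminal stock prices: S_uuu = 156.2, S_uud = 81.25, S_udd = 42.25, S_ddd = 21.97
Terminal payoffs (K − S): max(-86.25, 0) = 0, max(-11.25, 0) = 0, max(27.75, 0) = 27.75, max(48.03, 0) = 48.03
Node uu (S = 125): continuation = 1/1.02·[0.6167·0.0000 + 0.3833·0.0000] = 0.0000; exercise value = 0.0000 ≤ continuation, so V_uu = 0.0000
Node ud (S = 65): continuation = 1/1.02·[0.6167·0.0000 + 0.3833·27.7500] = 10.4289; exercise value = 5.0000 ≤ continuation, so V_ud = 10.4289
Node dd (S = 33.8): continuation = 1/1.02·[0.6167·27.7500 + 0.3833·48.0300] = 34.8275; exercise value = 36.2000 > continuation, so V_dd = 36.2000 (exercise)
Node u (S = 100): continuation = 1/1.02·[0.6167·0.0000 + 0.3833·10.4289] = 3.9194; exercise value = 0.0000 ≤ continuation, so V_u = 3.9194
Node d (S = 52): continuation = 1/1.02·[0.6167·10.4289 + 0.3833·36.2000] = 19.9096; exercise value = 18.0000 ≤ continuation, so V_d = 19.9096
Node 0 (S = 80): continuation = 1/1.02·[0.6167·3.9194 + 0.3833·19.9096] = 9.8519; exercise value = 0.0000 ≤ continuation, so V_0 = 9.8519

$9.85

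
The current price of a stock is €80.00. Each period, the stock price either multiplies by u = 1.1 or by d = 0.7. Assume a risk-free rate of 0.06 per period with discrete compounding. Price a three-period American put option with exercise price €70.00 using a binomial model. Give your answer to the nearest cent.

Risk-neutral probability p = (1 + 0.06 − 0.7)/(1.1 − 0.7) = 0.3600/0.4000 = 0.9000
Terminal stock prices: S_uuu = 106.5, S_uud = 67.76, S_udd = 43.12, S_ddd = 27.44
Terminal payoffs (K − S): max(-36.48, 0) = 0, max(2.24, 0) = 2.24, max(26.88, 0) = 26.88, max(42.56, 0) = 42.56
Node uu (S = 96.8): continuation = 1/1.06·[0.9000·0.0000 + 0.1000·2.2400] = 0.2113; exercise value = 0.0000 ≤ continuation, so V_uu = 0.2113
Node ud (S = 61.6): continuation = 1/1.06·[0.9000·2.2400 + 0.1000·26.8800] = 4.4377; exercise value = 8.4000 > continuation, so V_ud = 8.4000 (exercise)
Node dd (S = 39.2): continuation = 1/1.06·[0.9000·26.8800 + 0.1000·42.5600] = 26.8377; exercise value = 30.8000 > continuation, so V_dd = 30.8000 (exercise)
Node u (S = 88): continuation = 1/1.06·[0.9000·0.2113 + 0.1000·8.4000] = 0.9719; exercise value = 0.0000 ≤ continuation, so V_u = 0.9719
Node d (S = 56): continuation = 1/1.06·[0.9000·8.4000 + 0.1000·30.8000] = 10.0377; exercise value = 14.0000 > continuation, so V_d = 14.0000 (exercise)
Node 0 (S = 80): continuation = 1/1.06·[0.9000·0.9719 + 0.1000·14.0000] = 2.1459; exercise value = 0.0000 ≤ continuation, so V_0 = 2.1459

€2.15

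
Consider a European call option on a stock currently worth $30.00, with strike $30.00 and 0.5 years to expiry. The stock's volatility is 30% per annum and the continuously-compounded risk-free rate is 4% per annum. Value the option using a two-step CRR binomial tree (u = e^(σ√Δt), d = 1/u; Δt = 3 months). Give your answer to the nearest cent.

$2.53

CRR parameters: u = e^(σ√Δt) = e^(0.3·√0.25) = 1.1618, d = 1/u = 0.8607
Per-period rate: rΔt = 0.04·0.25 = 0.01, so R = e^0.01 = 1.0101
Risk-neutral probability p = (e^0.01 − 0.8607)/(1.1618 − 0.8607) = 0.1493/0.3011 = 0.4959
Terminal stock prices: S_uu = 40.5, S_ud = 30, S_dd = 22.22
Terminal payoffs (S − K): max(10.5, 0) = 10.5, max(0, 0) = 0, max(-7.775, 0) = 0
Node u (S = 34.86): V_u = e^(−0.01)·[0.4959·10.4958 + 0.5041·0.0000] = 5.1535
Node d (S = 25.82): V_d = e^(−0.01)·[0.4959·0.0000 + 0.5041·0.0000] = 0.0000
Node 0 (S = 30): V_0 = e^(−0.01)·[0.4959·5.1535 + 0.5041·0.0000] = 2.5304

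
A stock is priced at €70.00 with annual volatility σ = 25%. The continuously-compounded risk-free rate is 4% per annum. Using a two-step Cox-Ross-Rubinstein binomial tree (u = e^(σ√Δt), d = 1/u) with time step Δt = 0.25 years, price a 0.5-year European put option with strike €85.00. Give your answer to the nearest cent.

€14.56

CRR parameters: u = e^(σ√Δt) = e^(0.25·√0.25) = 1.1331, d = 1/u = 0.8825
Per-period rate: rΔt = 0.04·0.25 = 0.01, so R = e^0.01 = 1.0101
Risk-neutral probability p = (e^0.01 − 0.8825)/(1.1331 − 0.8825) = 0.1276/0.2507 = 0.5089
Terminal stock prices: S_uu = 89.88, S_ud = 70, S_dd = 54.52
Terminal payoffs (K − S): max(-4.882, 0) = 0, max(15, 0) = 15, max(30.48, 0) = 30.48
Node u (S = 79.32): V_u = e^(−0.01)·[0.5089·0.0000 + 0.4911·15.0000] = 7.2934
Node d (S = 61.77): V_d = e^(−0.01)·[0.5089·15.0000 + 0.4911·30.4839] = 22.3795
Node 0 (S = 70): V_0 = e^(−0.01)·[0.5089·7.2934 + 0.4911·22.3795] = 14.5561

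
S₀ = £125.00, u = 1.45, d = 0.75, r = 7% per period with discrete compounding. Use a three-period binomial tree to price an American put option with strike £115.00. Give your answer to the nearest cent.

Risk-neutral probability p = (1 + 0.07 − 0.75)/(1.45 − 0.75) = 0.3200/0.7000 = 0.4571
Terminal stock prices: S_uuu = 381.1, S_uud = 197.1, S_udd = 102, S_ddd = 52.73
Terminal payoffs (K − S): max(-266.1, 0) = 0, max(-82.11, 0) = 0, max(13.05, 0) = 13.05, max(62.27, 0) = 62.27
Node uu (S = 262.8): continuation = 1/1.07·[0.4571·0.0000 + 0.5429·0.0000] = 0.0000; exercise value = 0.0000 ≤ continuation, so V_uu = 0.0000
Node ud (S = 135.9): continuation = 1/1.07·[0.4571·0.0000 + 0.5429·13.0469] = 6.6192; exercise value = 0.0000 ≤ continuation, so V_ud = 6.6192
Node dd (S = 70.31): continuation = 1/1.07·[0.4571·13.0469 + 0.5429·62.2656] = 37.1641; exercise value = 44.6875 > continuation, so V_dd = 44.6875 (exercise)
Node u (S = 181.2): continuation = 1/1.07·[0.4571·0.0000 + 0.5429·6.6192] = 3.3582; exercise value = 0.0000 ≤ continuation, so V_u = 3.3582
Node d (S = 93.75): continuation = 1/1.07·[0.4571·6.6192 + 0.5429·44.6875] = 25.4999; exercise value = 21.2500 ≤ continuation, so V_d = 25.4999
Node 0 (S = 125): continuation = 1/1.07·[0.4571·3.3582 + 0.5429·25.4999] = 14.3719; exercise value = 0.0000 ≤ continuation, so V_0 = 14.3719

£14.37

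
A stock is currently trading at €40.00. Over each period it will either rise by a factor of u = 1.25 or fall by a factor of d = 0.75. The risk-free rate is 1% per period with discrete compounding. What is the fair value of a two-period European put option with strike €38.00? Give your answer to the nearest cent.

Risk-neutral probability p = (1 + 0.01 − 0.75)/(1.25 − 0.75) = 0.2600/0.5000 = 0.5200
Terminal stock prices: S_uu = 62.5, S_ud = 37.5, S_dd = 22.5
Terminal payoffs (K − S): max(-24.5, 0) = 0, max(0.5, 0) = 0.5, max(15.5, 0) = 15.5
Node u (S = 50): V_u = 1/1.01·[0.5200·0.0000 + 0.4800·0.5000] = 0.2376
Node d (S = 30): V_d = 1/1.01·[0.5200·0.5000 + 0.4800·15.5000] = 7.6238
Node 0 (S = 40): V_0 = 1/1.01·[0.5200·0.2376 + 0.4800·7.6238] = 3.7455

€3.75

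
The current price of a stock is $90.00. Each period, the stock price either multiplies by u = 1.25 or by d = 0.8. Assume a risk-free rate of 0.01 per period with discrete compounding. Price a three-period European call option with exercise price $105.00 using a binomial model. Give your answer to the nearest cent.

$9.52

Risk-neutral probability p = (1 + 0.01 − 0.8)/(1.25 − 0.8) = 0.2100/0.4500 = 0.4667
Terminal stock prices: S_uuu = 175.8, S_uud = 112.5, S_udd = 72, S_ddd = 46.08
Terminal payoffs (S − K): max(70.78, 0) = 70.78, max(7.5, 0) = 7.5, max(-33, 0) = 0, max(-58.92, 0) = 0
Node uu (S = 140.6): V_uu = 1/1.01·[0.4667·70.7812 + 0.5333·7.5000] = 36.6646
Node ud (S = 90): V_ud = 1/1.01·[0.4667·7.5000 + 0.5333·0.0000] = 3.4653
Node dd (S = 57.6): V_dd = 1/1.01·[0.4667·0.0000 + 0.5333·0.0000] = 0.0000
Node u (S = 112.5): V_u = 1/1.01·[0.4667·36.6646 + 0.5333·3.4653] = 18.7706
Node d (S = 72): V_d = 1/1.01·[0.4667·3.4653 + 0.5333·0.0000] = 1.6012
Node 0 (S = 90): V_0 = 1/1.01·[0.4667·18.7706 + 0.5333·1.6012] = 9.5184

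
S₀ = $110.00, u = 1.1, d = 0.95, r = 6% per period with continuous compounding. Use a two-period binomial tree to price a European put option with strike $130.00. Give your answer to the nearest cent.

Risk-neutral probability p = (e^0.06 − 0.95)/(1.1 − 0.95) = 0.1118/0.1500 = 0.7456
Terminal stock prices: S_uu = 133.1, S_ud = 115, S_dd = 99.27
Terminal payoffs (K − S): max(-3.1, 0) = 0, max(15.05, 0) = 15.05, max(30.73, 0) = 30.73
Node u (S = 121): V_u = e^(−0.06)·[0.7456·0.0000 + 0.2544·15.0500] = 3.6061
Node d (S = 104.5): V_d = e^(−0.06)·[0.7456·15.0500 + 0.2544·30.7250] = 17.9294
Node 0 (S = 110): V_0 = e^(−0.06)·[0.7456·3.6061 + 0.2544·17.9294] = 6.8280

$6.83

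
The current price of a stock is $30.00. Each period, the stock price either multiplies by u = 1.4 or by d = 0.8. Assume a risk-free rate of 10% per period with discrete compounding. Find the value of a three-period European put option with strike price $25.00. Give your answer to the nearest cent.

Risk-neutral probability p = (1 + 0.1 − 0.8)/(1.4 − 0.8) = 0.3000/0.6000 = 0.5000
Terminal stock prices: S_uuu = 82.32, S_uud = 47.04, S_udd = 26.88, S_ddd = 15.36
Terminal payoffs (K − S): max(-57.32, 0) = 0, max(-22.04, 0) = 0, max(-1.88, 0) = 0, max(9.64, 0) = 9.64
Node uu (S = 58.8): V_uu = 1/1.1·[0.5000·0.0000 + 0.5000·0.0000] = 0.0000
Node ud (S = 33.6): V_ud = 1/1.1·[0.5000·0.0000 + 0.5000·0.0000] = 0.0000
Node dd (S = 19.2): V_dd = 1/1.1·[0.5000·0.0000 + 0.5000·9.6400] = 4.3818
Node u (S = 42): V_u = 1/1.1·[0.5000·0.0000 + 0.5000·0.0000] = 0.0000
Node d (S = 24): V_d = 1/1.1·[0.5000·0.0000 + 0.5000·4.3818] = 1.9917
Node 0 (S = 30): V_0 = 1/1.1·[0.5000·0.0000 + 0.5000·1.9917] = 0.9053

$0.91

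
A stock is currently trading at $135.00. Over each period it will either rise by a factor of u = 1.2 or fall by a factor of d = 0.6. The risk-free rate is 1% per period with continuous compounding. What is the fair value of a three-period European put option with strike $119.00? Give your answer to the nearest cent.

Risk-neutral probability p = (e^0.01 − 0.6)/(1.2 − 0.6) = 0.4101/0.6000 = 0.6834
Terminal stock prices: S_uuu = 233.3, S_uud = 116.6, S_udd = 58.32, S_ddd = 29.16
Terminal payoffs (K − S): max(-114.3, 0) = 0, max(2.36, 0) = 2.36, max(60.68, 0) = 60.68, max(89.84, 0) = 89.84
Node uu (S = 194.4): V_uu = e^(−0.01)·[0.6834·0.0000 + 0.3166·2.3600] = 0.7397
Node ud (S = 97.2): V_ud = e^(−0.01)·[0.6834·2.3600 + 0.3166·60.6800] = 20.6159
Node dd (S = 48.6): V_dd = e^(−0.01)·[0.6834·60.6800 + 0.3166·89.8400] = 69.2159
Node u (S = 162): V_u = e^(−0.01)·[0.6834·0.7397 + 0.3166·20.6159] = 6.9622
Node d (S = 81): V_d = e^(−0.01)·[0.6834·20.6159 + 0.3166·69.2159] = 35.6436
Node 0 (S = 135): V_0 = e^(−0.01)·[0.6834·6.9622 + 0.3166·35.6436] = 15.8826

$15.88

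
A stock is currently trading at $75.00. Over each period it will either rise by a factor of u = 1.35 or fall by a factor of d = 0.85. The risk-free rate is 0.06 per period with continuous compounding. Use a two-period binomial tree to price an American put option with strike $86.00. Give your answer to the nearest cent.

$12.08

Risk-neutral probability p = (e^0.06 − 0.85)/(1.35 − 0.85) = 0.2118/0.5000 = 0.4237
Terminal stock prices: S_uu = 136.7, S_ud = 86.06, S_dd = 54.19
Terminal payoffs (K − S): max(-50.69, 0) = 0, max(-0.0625, 0) = 0, max(31.81, 0) = 31.81
Node u (S = 101.2): continuation = e^(−0.06)·[0.4237·0.0000 + 0.5763·0.0000] = 0.0000; exercise value = 0.0000 ≤ continuation, so V_u = 0.0000
Node d (S = 63.75): continuation = e^(−0.06)·[0.4237·0.0000 + 0.5763·31.8125] = 17.2667; exercise value = 22.2500 > continuation, so V_d = 22.2500 (exercise)
Node 0 (S = 75): continuation = e^(−0.06)·[0.4237·0.0000 + 0.5763·22.2500] = 12.0765; exercise value = 11.0000 ≤ continuation, so V_0 = 12.0765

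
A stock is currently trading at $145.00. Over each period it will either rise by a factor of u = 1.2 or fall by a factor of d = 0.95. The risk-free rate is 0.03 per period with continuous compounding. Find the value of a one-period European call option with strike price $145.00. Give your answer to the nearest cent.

Risk-neutral probability p = (e^0.03 − 0.95)/(1.2 − 0.95) = 0.0805/0.2500 = 0.3218
Terminal stock prices: S_u = 174, S_d = 137.8
Terminal payoffs (S − K): max(29, 0) = 29, max(-7.25, 0) = 0
Node 0 (S = 145): V_0 = e^(−0.03)·[0.3218·29.0000 + 0.6782·0.0000] = 9.0569

$9.06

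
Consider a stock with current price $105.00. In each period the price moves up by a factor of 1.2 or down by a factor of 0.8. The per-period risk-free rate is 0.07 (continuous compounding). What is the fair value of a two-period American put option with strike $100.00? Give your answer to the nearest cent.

$4.75

Risk-neutral probability p = (e^0.07 − 0.8)/(1.2 − 0.8) = 0.2725/0.4000 = 0.6813
Terminal stock prices: S_uu = 151.2, S_ud = 100.8, S_dd = 67.2
Terminal payoffs (K − S): max(-51.2, 0) = 0, max(-0.8, 0) = 0, max(32.8, 0) = 32.8
Node u (S = 126): continuation = e^(−0.07)·[0.6813·0.0000 + 0.3187·0.0000] = 0.0000; exercise value = 0.0000 ≤ continuation, so V_u = 0.0000
Node d (S = 84): continuation = e^(−0.07)·[0.6813·0.0000 + 0.3187·32.8000] = 9.7476; exercise value = 16.0000 > continuation, so V_d = 16.0000 (exercise)
Node 0 (S = 105): continuation = e^(−0.07)·[0.6813·0.0000 + 0.3187·16.0000] = 4.7549; exercise value = 0.0000 ≤ continuation, so V_0 = 4.7549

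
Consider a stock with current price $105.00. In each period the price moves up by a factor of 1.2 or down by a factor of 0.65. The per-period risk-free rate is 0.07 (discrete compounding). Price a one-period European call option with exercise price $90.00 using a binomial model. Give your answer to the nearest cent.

Risk-neutral probability p = (1 + 0.07 − 0.65)/(1.2 − 0.65) = 0.4200/0.5500 = 0.7636
Terminal stock prices: S_u = 126, S_d = 68.25
Terminal payoffs (S − K): max(36, 0) = 36, max(-21.75, 0) = 0
Node 0 (S = 105): V_0 = 1/1.07·[0.7636·36.0000 + 0.2364·0.0000] = 25.6924

$25.69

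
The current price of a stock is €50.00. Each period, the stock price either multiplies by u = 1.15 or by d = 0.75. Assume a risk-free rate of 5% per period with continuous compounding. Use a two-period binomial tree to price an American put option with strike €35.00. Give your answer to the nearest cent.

Risk-neutral probability p = (e^0.05 − 0.75)/(1.15 − 0.75) = 0.3013/0.4000 = 0.7532
Terminal stock prices: S_uu = 66.12, S_ud = 43.12, S_dd = 28.12
Terminal payoffs (K − S): max(-31.12, 0) = 0, max(-8.125, 0) = 0, max(6.875, 0) = 6.875
Node u (S = 57.5): continuation = e^(−0.05)·[0.7532·0.0000 + 0.2468·0.0000] = 0.0000; exercise value = 0.0000 ≤ continuation, so V_u = 0.0000
Node d (S = 37.5): continuation = e^(−0.05)·[0.7532·0.0000 + 0.2468·6.8750] = 1.6141; exercise value = 0.0000 ≤ continuation, so V_d = 1.6141
Node 0 (S = 50): continuation = e^(−0.05)·[0.7532·0.0000 + 0.2468·1.6141] = 0.3790; exercise value = 0.0000 ≤ continuation, so V_0 = 0.3790

€0.38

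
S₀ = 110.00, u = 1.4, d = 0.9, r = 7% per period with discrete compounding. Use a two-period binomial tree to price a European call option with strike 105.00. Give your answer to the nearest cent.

24.34

Risk-neutral probability p = (1 + 0.07 − 0.9)/(1.4 − 0.9) = 0.1700/0.5000 = 0.3400
Terminal stock prices: S_uu = 215.6, S_ud = 138.6, S_dd = 89.1
Terminal payoffs (S − K): max(110.6, 0) = 110.6, max(33.6, 0) = 33.6, max(-15.9, 0) = 0
Node u (S = 154): V_u = 1/1.07·[0.3400·110.6000 + 0.6600·33.6000] = 55.8692
Node d (S = 99): V_d = 1/1.07·[0.3400·33.6000 + 0.6600·0.0000] = 10.6766
Node 0 (S = 110): V_0 = 1/1.07·[0.3400·55.8692 + 0.6600·10.6766] = 24.3384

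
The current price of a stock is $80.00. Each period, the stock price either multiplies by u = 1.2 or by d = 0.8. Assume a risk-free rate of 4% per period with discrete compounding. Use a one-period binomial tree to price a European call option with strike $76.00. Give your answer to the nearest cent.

Risk-neutral probability p = (1 + 0.04 − 0.8)/(1.2 − 0.8) = 0.2400/0.4000 = 0.6000
Terminal stock prices: S_u = 96, S_d = 64
Terminal payoffs (S − K): max(20, 0) = 20, max(-12, 0) = 0
Node 0 (S = 80): V_0 = 1/1.04·[0.6000·20.0000 + 0.4000·0.0000] = 11.5385

$11.54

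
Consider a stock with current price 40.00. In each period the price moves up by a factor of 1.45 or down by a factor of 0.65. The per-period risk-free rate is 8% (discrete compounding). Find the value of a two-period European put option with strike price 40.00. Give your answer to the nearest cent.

5.22

Risk-neutral probability p = (1 + 0.08 − 0.65)/(1.45 − 0.65) = 0.4300/0.8000 = 0.5375
Terminal stock prices: S_uu = 84.1, S_ud = 37.7, S_dd = 16.9
Terminal payoffs (K − S): max(-44.1, 0) = 0, max(2.3, 0) = 2.3, max(23.1, 0) = 23.1
Node u (S = 58): V_u = 1/1.08·[0.5375·0.0000 + 0.4625·2.3000] = 0.9850
Node d (S = 26): V_d = 1/1.08·[0.5375·2.3000 + 0.4625·23.1000] = 11.0370
Node 0 (S = 40): V_0 = 1/1.08·[0.5375·0.9850 + 0.4625·11.0370] = 5.2167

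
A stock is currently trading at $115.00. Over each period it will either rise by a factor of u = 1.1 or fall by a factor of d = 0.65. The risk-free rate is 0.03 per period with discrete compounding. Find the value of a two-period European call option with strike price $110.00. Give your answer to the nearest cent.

Risk-neutral probability p = (1 + 0.03 − 0.65)/(1.1 − 0.65) = 0.3800/0.4500 = 0.8444
Terminal stock prices: S_uu = 139.2, S_ud = 82.23, S_dd = 48.59
Terminal payoffs (S − K): max(29.15, 0) = 29.15, max(-27.77, 0) = 0, max(-61.41, 0) = 0
Node u (S = 126.5): V_u = 1/1.03·[0.8444·29.1500 + 0.1556·0.0000] = 23.8986
Node d (S = 74.75): V_d = 1/1.03·[0.8444·0.0000 + 0.1556·0.0000] = 0.0000
Node 0 (S = 115): V_0 = 1/1.03·[0.8444·23.8986 + 0.1556·0.0000] = 19.5932

$19.59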